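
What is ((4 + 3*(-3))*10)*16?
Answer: -800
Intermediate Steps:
((4 + 3*(-3))*10)*16 = ((4 - 9)*10)*16 = -5*10*16 = -50*16 = -800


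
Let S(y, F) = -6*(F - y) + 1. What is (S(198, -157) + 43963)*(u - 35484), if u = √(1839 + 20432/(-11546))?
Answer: -1635599496 + 46094*√61230348863/5773 ≈ -1.6336e+9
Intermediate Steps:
S(y, F) = 1 - 6*F + 6*y (S(y, F) = (-6*F + 6*y) + 1 = 1 - 6*F + 6*y)
u = √61230348863/5773 (u = √(1839 + 20432*(-1/11546)) = √(1839 - 10216/5773) = √(10606331/5773) = √61230348863/5773 ≈ 42.863)
(S(198, -157) + 43963)*(u - 35484) = ((1 - 6*(-157) + 6*198) + 43963)*(√61230348863/5773 - 35484) = ((1 + 942 + 1188) + 43963)*(-35484 + √61230348863/5773) = (2131 + 43963)*(-35484 + √61230348863/5773) = 46094*(-35484 + √61230348863/5773) = -1635599496 + 46094*√61230348863/5773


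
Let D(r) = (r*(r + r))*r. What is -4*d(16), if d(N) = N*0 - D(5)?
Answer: 1000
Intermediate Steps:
D(r) = 2*r³ (D(r) = (r*(2*r))*r = (2*r²)*r = 2*r³)
d(N) = -250 (d(N) = N*0 - 2*5³ = 0 - 2*125 = 0 - 1*250 = 0 - 250 = -250)
-4*d(16) = -4*(-250) = 1000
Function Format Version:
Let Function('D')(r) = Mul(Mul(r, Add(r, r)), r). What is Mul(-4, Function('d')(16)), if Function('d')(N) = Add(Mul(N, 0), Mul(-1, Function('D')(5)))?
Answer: 1000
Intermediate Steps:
Function('D')(r) = Mul(2, Pow(r, 3)) (Function('D')(r) = Mul(Mul(r, Mul(2, r)), r) = Mul(Mul(2, Pow(r, 2)), r) = Mul(2, Pow(r, 3)))
Function('d')(N) = -250 (Function('d')(N) = Add(Mul(N, 0), Mul(-1, Mul(2, Pow(5, 3)))) = Add(0, Mul(-1, Mul(2, 125))) = Add(0, Mul(-1, 250)) = Add(0, -250) = -250)
Mul(-4, Function('d')(16)) = Mul(-4, -250) = 1000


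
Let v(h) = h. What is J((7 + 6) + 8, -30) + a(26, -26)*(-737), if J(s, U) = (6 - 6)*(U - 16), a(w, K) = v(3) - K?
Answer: -21373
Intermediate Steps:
a(w, K) = 3 - K
J(s, U) = 0 (J(s, U) = 0*(-16 + U) = 0)
J((7 + 6) + 8, -30) + a(26, -26)*(-737) = 0 + (3 - 1*(-26))*(-737) = 0 + (3 + 26)*(-737) = 0 + 29*(-737) = 0 - 21373 = -21373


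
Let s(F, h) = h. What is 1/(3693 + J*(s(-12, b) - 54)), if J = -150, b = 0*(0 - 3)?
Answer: 1/11793 ≈ 8.4796e-5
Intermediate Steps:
b = 0 (b = 0*(-3) = 0)
1/(3693 + J*(s(-12, b) - 54)) = 1/(3693 - 150*(0 - 54)) = 1/(3693 - 150*(-54)) = 1/(3693 + 8100) = 1/11793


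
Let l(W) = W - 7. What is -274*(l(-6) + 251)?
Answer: -65212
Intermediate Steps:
l(W) = -7 + W
-274*(l(-6) + 251) = -274*((-7 - 6) + 251) = -274*(-13 + 251) = -274*238 = -65212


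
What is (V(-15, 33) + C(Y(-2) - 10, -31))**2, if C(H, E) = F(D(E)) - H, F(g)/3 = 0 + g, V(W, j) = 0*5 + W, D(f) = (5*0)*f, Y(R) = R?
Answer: 9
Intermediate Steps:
D(f) = 0 (D(f) = 0*f = 0)
V(W, j) = W (V(W, j) = 0 + W = W)
F(g) = 3*g (F(g) = 3*(0 + g) = 3*g)
C(H, E) = -H (C(H, E) = 3*0 - H = 0 - H = -H)
(V(-15, 33) + C(Y(-2) - 10, -31))**2 = (-15 - (-2 - 10))**2 = (-15 - 1*(-12))**2 = (-15 + 12)**2 = (-3)**2 = 9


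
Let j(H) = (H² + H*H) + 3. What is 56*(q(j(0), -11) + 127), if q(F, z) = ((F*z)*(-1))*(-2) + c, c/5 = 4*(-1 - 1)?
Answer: 1176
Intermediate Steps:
c = -40 (c = 5*(4*(-1 - 1)) = 5*(4*(-2)) = 5*(-8) = -40)
j(H) = 3 + 2*H² (j(H) = (H² + H²) + 3 = 2*H² + 3 = 3 + 2*H²)
q(F, z) = -40 + 2*F*z (q(F, z) = ((F*z)*(-1))*(-2) - 40 = -F*z*(-2) - 40 = 2*F*z - 40 = -40 + 2*F*z)
56*(q(j(0), -11) + 127) = 56*((-40 + 2*(3 + 2*0²)*(-11)) + 127) = 56*((-40 + 2*(3 + 2*0)*(-11)) + 127) = 56*((-40 + 2*(3 + 0)*(-11)) + 127) = 56*((-40 + 2*3*(-11)) + 127) = 56*((-40 - 66) + 127) = 56*(-106 + 127) = 56*21 = 1176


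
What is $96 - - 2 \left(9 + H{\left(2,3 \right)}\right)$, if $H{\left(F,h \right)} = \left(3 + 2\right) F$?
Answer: $134$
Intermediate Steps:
$H{\left(F,h \right)} = 5 F$
$96 - - 2 \left(9 + H{\left(2,3 \right)}\right) = 96 - - 2 \left(9 + 5 \cdot 2\right) = 96 - - 2 \left(9 + 10\right) = 96 - \left(-2\right) 19 = 96 - -38 = 96 + 38 = 134$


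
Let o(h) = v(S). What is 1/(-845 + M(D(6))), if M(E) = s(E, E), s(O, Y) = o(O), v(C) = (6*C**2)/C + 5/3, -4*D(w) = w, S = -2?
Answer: -3/2566 ≈ -0.0011691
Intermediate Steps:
D(w) = -w/4
v(C) = 5/3 + 6*C (v(C) = 6*C + 5*(1/3) = 6*C + 5/3 = 5/3 + 6*C)
o(h) = -31/3 (o(h) = 5/3 + 6*(-2) = 5/3 - 12 = -31/3)
s(O, Y) = -31/3
M(E) = -31/3
1/(-845 + M(D(6))) = 1/(-845 - 31/3) = 1/(-2566/3) = -3/2566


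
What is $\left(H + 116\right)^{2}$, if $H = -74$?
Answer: $1764$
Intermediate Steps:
$\left(H + 116\right)^{2} = \left(-74 + 116\right)^{2} = 42^{2} = 1764$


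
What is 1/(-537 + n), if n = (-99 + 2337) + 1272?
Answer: 1/2973 ≈ 0.00033636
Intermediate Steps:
n = 3510 (n = 2238 + 1272 = 3510)
1/(-537 + n) = 1/(-537 + 3510) = 1/2973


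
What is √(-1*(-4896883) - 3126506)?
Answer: √1770377 ≈ 1330.6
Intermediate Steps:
√(-1*(-4896883) - 3126506) = √(4896883 - 3126506) = √1770377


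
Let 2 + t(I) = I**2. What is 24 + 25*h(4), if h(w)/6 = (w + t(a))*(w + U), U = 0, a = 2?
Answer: 3624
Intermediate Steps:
t(I) = -2 + I**2
h(w) = 6*w*(2 + w) (h(w) = 6*((w + (-2 + 2**2))*(w + 0)) = 6*((w + (-2 + 4))*w) = 6*((w + 2)*w) = 6*((2 + w)*w) = 6*(w*(2 + w)) = 6*w*(2 + w))
24 + 25*h(4) = 24 + 25*(6*4*(2 + 4)) = 24 + 25*(6*4*6) = 24 + 25*144 = 24 + 3600 = 3624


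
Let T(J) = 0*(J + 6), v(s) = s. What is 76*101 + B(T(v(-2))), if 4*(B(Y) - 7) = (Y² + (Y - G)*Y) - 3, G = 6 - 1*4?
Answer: 30729/4 ≈ 7682.3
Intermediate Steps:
G = 2 (G = 6 - 4 = 2)
T(J) = 0 (T(J) = 0*(6 + J) = 0)
B(Y) = 25/4 + Y²/4 + Y*(-2 + Y)/4 (B(Y) = 7 + ((Y² + (Y - 1*2)*Y) - 3)/4 = 7 + ((Y² + (Y - 2)*Y) - 3)/4 = 7 + ((Y² + (-2 + Y)*Y) - 3)/4 = 7 + ((Y² + Y*(-2 + Y)) - 3)/4 = 7 + (-3 + Y² + Y*(-2 + Y))/4 = 7 + (-¾ + Y²/4 + Y*(-2 + Y)/4) = 25/4 + Y²/4 + Y*(-2 + Y)/4)
76*101 + B(T(v(-2))) = 76*101 + (25/4 + (½)*0² - ½*0) = 7676 + (25/4 + (½)*0 + 0) = 7676 + (25/4 + 0 + 0) = 7676 + 25/4 = 30729/4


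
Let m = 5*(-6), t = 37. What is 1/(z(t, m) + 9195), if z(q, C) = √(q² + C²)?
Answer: 9195/84545756 - √2269/84545756 ≈ 0.00010819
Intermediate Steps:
m = -30
z(q, C) = √(C² + q²)
1/(z(t, m) + 9195) = 1/(√((-30)² + 37²) + 9195) = 1/(√(900 + 1369) + 9195) = 1/(√2269 + 9195) = 1/(9195 + √2269)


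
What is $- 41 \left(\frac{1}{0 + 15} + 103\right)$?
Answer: $- \frac{63386}{15} \approx -4225.7$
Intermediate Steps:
$- 41 \left(\frac{1}{0 + 15} + 103\right) = - 41 \left(\frac{1}{15} + 103\right) = \left(-41\right) \frac{1546}{15} = - \frac{63386}{15}$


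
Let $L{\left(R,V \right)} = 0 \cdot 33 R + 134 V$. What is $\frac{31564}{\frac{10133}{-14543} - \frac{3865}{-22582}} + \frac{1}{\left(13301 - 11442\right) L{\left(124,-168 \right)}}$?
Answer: $- \frac{144604116726540455741}{2407964171108496} \approx -60052.0$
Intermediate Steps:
$L{\left(R,V \right)} = 134 V$ ($L{\left(R,V \right)} = 0 R + 134 V = 0 + 134 V = 134 V$)
$\frac{31564}{\frac{10133}{-14543} - \frac{3865}{-22582}} + \frac{1}{\left(13301 - 11442\right) L{\left(124,-168 \right)}} = \frac{31564}{\frac{10133}{-14543} - \frac{3865}{-22582}} + \frac{1}{\left(13301 - 11442\right) 134 \left(-168\right)} = \frac{31564}{10133 \left(- \frac{1}{14543}\right) - - \frac{3865}{22582}} + \frac{1}{1859 \left(-22512\right)} = \frac{31564}{- \frac{10133}{14543} + \frac{3865}{22582}} + \frac{1}{1859} \left(- \frac{1}{22512}\right) = \frac{31564}{- \frac{172614711}{328410026}} - \frac{1}{41849808} = 31564 \left(- \frac{328410026}{172614711}\right) - \frac{1}{41849808} = - \frac{10365934060664}{172614711} - \frac{1}{41849808} = - \frac{144604116726540455741}{2407964171108496}$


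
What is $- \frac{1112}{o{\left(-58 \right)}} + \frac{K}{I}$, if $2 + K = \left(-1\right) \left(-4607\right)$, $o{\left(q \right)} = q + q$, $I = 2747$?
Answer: $\frac{897211}{79663} \approx 11.263$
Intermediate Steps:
$o{\left(q \right)} = 2 q$
$K = 4605$ ($K = -2 - -4607 = -2 + 4607 = 4605$)
$- \frac{1112}{o{\left(-58 \right)}} + \frac{K}{I} = - \frac{1112}{2 \left(-58\right)} + \frac{4605}{2747} = - \frac{1112}{-116} + 4605 \cdot \frac{1}{2747} = \left(-1112\right) \left(- \frac{1}{116}\right) + \frac{4605}{2747} = \frac{278}{29} + \frac{4605}{2747} = \frac{897211}{79663}$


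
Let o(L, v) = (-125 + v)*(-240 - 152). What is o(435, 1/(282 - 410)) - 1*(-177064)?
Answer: 3617073/16 ≈ 2.2607e+5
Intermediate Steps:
o(L, v) = 49000 - 392*v (o(L, v) = (-125 + v)*(-392) = 49000 - 392*v)
o(435, 1/(282 - 410)) - 1*(-177064) = (49000 - 392/(282 - 410)) - 1*(-177064) = (49000 - 392/(-128)) + 177064 = (49000 - 392*(-1/128)) + 177064 = (49000 + 49/16) + 177064 = 784049/16 + 177064 = 3617073/16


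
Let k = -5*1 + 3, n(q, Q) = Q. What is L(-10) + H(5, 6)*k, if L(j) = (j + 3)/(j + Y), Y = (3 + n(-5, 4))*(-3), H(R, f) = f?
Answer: -365/31 ≈ -11.774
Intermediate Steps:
k = -2 (k = -5 + 3 = -2)
Y = -21 (Y = (3 + 4)*(-3) = 7*(-3) = -21)
L(j) = (3 + j)/(-21 + j) (L(j) = (j + 3)/(j - 21) = (3 + j)/(-21 + j))
L(-10) + H(5, 6)*k = (3 - 10)/(-21 - 10) + 6*(-2) = -7/(-31) - 12 = -1/31*(-7) - 12 = 7/31 - 12 = -365/31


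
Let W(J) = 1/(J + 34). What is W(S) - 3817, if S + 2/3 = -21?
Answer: -141226/37 ≈ -3816.9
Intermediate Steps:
S = -65/3 (S = -⅔ - 21 = -65/3 ≈ -21.667)
W(J) = 1/(34 + J)
W(S) - 3817 = 1/(34 - 65/3) - 3817 = 1/(37/3) - 3817 = 3/37 - 3817 = -141226/37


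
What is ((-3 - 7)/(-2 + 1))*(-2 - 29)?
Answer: -310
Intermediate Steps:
((-3 - 7)/(-2 + 1))*(-2 - 29) = -10/(-1)*(-31) = -10*(-1)*(-31) = 10*(-31) = -310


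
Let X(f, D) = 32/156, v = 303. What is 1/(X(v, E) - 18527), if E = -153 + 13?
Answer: -39/722545 ≈ -5.3976e-5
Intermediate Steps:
E = -140
X(f, D) = 8/39 (X(f, D) = 32*(1/156) = 8/39)
1/(X(v, E) - 18527) = 1/(8/39 - 18527) = 1/(-722545/39) = -39/722545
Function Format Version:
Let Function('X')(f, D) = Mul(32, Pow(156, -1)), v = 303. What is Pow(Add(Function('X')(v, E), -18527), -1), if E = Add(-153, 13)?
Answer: Rational(-39, 722545) ≈ -5.3976e-5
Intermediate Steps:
E = -140
Function('X')(f, D) = Rational(8, 39) (Function('X')(f, D) = Mul(32, Rational(1, 156)) = Rational(8, 39))
Pow(Add(Function('X')(v, E), -18527), -1) = Pow(Add(Rational(8, 39), -18527), -1) = Pow(Rational(-722545, 39), -1) = Rational(-39, 722545)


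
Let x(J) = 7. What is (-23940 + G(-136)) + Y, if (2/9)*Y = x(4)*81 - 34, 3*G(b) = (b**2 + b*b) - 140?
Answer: -18515/2 ≈ -9257.5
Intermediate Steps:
G(b) = -140/3 + 2*b**2/3 (G(b) = ((b**2 + b*b) - 140)/3 = ((b**2 + b**2) - 140)/3 = (2*b**2 - 140)/3 = (-140 + 2*b**2)/3 = -140/3 + 2*b**2/3)
Y = 4797/2 (Y = 9*(7*81 - 34)/2 = 9*(567 - 34)/2 = (9/2)*533 = 4797/2 ≈ 2398.5)
(-23940 + G(-136)) + Y = (-23940 + (-140/3 + (2/3)*(-136)**2)) + 4797/2 = (-23940 + (-140/3 + (2/3)*18496)) + 4797/2 = (-23940 + (-140/3 + 36992/3)) + 4797/2 = (-23940 + 12284) + 4797/2 = -11656 + 4797/2 = -18515/2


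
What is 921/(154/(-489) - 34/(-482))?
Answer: -108538929/28801 ≈ -3768.6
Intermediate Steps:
921/(154/(-489) - 34/(-482)) = 921/(154*(-1/489) - 34*(-1/482)) = 921/(-154/489 + 17/241) = 921/(-28801/117849) = 921*(-117849/28801) = -108538929/28801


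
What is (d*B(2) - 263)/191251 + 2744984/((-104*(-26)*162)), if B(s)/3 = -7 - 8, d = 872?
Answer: 63459590605/10472139756 ≈ 6.0599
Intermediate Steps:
B(s) = -45 (B(s) = 3*(-7 - 8) = 3*(-15) = -45)
(d*B(2) - 263)/191251 + 2744984/((-104*(-26)*162)) = (872*(-45) - 263)/191251 + 2744984/((-104*(-26)*162)) = (-39240 - 263)*(1/191251) + 2744984/((2704*162)) = -39503*1/191251 + 2744984/438048 = -39503/191251 + 2744984*(1/438048) = -39503/191251 + 343123/54756 = 63459590605/10472139756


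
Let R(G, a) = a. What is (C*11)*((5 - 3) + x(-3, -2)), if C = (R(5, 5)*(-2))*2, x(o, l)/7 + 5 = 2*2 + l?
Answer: 4180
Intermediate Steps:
x(o, l) = -7 + 7*l (x(o, l) = -35 + 7*(2*2 + l) = -35 + 7*(4 + l) = -35 + (28 + 7*l) = -7 + 7*l)
C = -20 (C = (5*(-2))*2 = -10*2 = -20)
(C*11)*((5 - 3) + x(-3, -2)) = (-20*11)*((5 - 3) + (-7 + 7*(-2))) = -220*(2 + (-7 - 14)) = -220*(2 - 21) = -220*(-19) = 4180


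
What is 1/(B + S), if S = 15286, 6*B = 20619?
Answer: 2/37445 ≈ 5.3412e-5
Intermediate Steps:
B = 6873/2 (B = (⅙)*20619 = 6873/2 ≈ 3436.5)
1/(B + S) = 1/(6873/2 + 15286) = 1/(37445/2) = 2/37445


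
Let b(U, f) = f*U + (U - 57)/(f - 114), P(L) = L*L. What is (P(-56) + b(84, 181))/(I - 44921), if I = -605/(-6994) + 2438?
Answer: -8594276158/19907408299 ≈ -0.43171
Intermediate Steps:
P(L) = L²
b(U, f) = U*f + (-57 + U)/(-114 + f)
I = 17051977/6994 (I = -605*(-1/6994) + 2438 = 605/6994 + 2438 = 17051977/6994 ≈ 2438.1)
(P(-56) + b(84, 181))/(I - 44921) = ((-56)² + (-57 + 84 + 84*181² - 114*84*181)/(-114 + 181))/(17051977/6994 - 44921) = (3136 + (-57 + 84 + 84*32761 - 1733256)/67)/(-297125497/6994) = (3136 + (-57 + 84 + 2751924 - 1733256)/67)*(-6994/297125497) = (3136 + (1/67)*1018695)*(-6994/297125497) = (3136 + 1018695/67)*(-6994/297125497) = (1228807/67)*(-6994/297125497) = -8594276158/19907408299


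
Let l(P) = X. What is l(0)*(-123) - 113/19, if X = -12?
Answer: 27931/19 ≈ 1470.1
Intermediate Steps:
l(P) = -12
l(0)*(-123) - 113/19 = -12*(-123) - 113/19 = 1476 - 113*1/19 = 1476 - 113/19 = 27931/19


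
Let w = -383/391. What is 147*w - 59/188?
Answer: -10607657/73508 ≈ -144.31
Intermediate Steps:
w = -383/391 (w = -383*1/391 = -383/391 ≈ -0.97954)
147*w - 59/188 = 147*(-383/391) - 59/188 = -56301/391 - 59*1/188 = -56301/391 - 59/188 = -10607657/73508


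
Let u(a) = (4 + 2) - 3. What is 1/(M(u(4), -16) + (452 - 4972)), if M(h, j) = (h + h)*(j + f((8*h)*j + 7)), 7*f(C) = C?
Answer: -7/34574 ≈ -0.00020246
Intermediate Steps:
f(C) = C/7
u(a) = 3 (u(a) = 6 - 3 = 3)
M(h, j) = 2*h*(1 + j + 8*h*j/7) (M(h, j) = (h + h)*(j + ((8*h)*j + 7)/7) = (2*h)*(j + (8*h*j + 7)/7) = (2*h)*(j + (7 + 8*h*j)/7) = (2*h)*(j + (1 + 8*h*j/7)) = (2*h)*(1 + j + 8*h*j/7) = 2*h*(1 + j + 8*h*j/7))
1/(M(u(4), -16) + (452 - 4972)) = 1/((2/7)*3*(7 + 7*(-16) + 8*3*(-16)) + (452 - 4972)) = 1/((2/7)*3*(7 - 112 - 384) - 4520) = 1/((2/7)*3*(-489) - 4520) = 1/(-2934/7 - 4520) = 1/(-34574/7) = -7/34574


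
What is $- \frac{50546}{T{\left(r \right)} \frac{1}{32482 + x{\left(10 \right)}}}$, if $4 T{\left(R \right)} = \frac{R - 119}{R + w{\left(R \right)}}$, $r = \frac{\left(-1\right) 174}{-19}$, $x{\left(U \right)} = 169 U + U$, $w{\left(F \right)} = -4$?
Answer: $\frac{677283241824}{2087} \approx 3.2452 \cdot 10^{8}$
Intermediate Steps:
$x{\left(U \right)} = 170 U$
$r = \frac{174}{19}$ ($r = \left(-174\right) \left(- \frac{1}{19}\right) = \frac{174}{19} \approx 9.1579$)
$T{\left(R \right)} = \frac{-119 + R}{4 \left(-4 + R\right)}$ ($T{\left(R \right)} = \frac{\left(R - 119\right) \frac{1}{R - 4}}{4} = \frac{\left(-119 + R\right) \frac{1}{-4 + R}}{4} = \frac{\frac{1}{-4 + R} \left(-119 + R\right)}{4} = \frac{-119 + R}{4 \left(-4 + R\right)}$)
$- \frac{50546}{T{\left(r \right)} \frac{1}{32482 + x{\left(10 \right)}}} = - \frac{50546}{\frac{-119 + \frac{174}{19}}{4 \left(-4 + \frac{174}{19}\right)} \frac{1}{32482 + 170 \cdot 10}} = - \frac{50546}{\frac{1}{4} \frac{1}{\frac{98}{19}} \left(- \frac{2087}{19}\right) \frac{1}{32482 + 1700}} = - \frac{50546}{\frac{1}{4} \cdot \frac{19}{98} \left(- \frac{2087}{19}\right) \frac{1}{34182}} = - \frac{50546}{\left(- \frac{2087}{392}\right) \frac{1}{34182}} = - \frac{50546}{- \frac{2087}{13399344}} = \left(-50546\right) \left(- \frac{13399344}{2087}\right) = \frac{677283241824}{2087}$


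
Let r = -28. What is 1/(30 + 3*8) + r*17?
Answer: -25703/54 ≈ -475.98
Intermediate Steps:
1/(30 + 3*8) + r*17 = 1/(30 + 3*8) - 28*17 = 1/(30 + 24) - 476 = 1/54 - 476 = -25703/54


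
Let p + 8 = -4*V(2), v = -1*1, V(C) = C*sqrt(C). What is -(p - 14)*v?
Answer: -22 - 8*sqrt(2) ≈ -33.314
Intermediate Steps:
V(C) = C**(3/2)
v = -1
p = -8 - 8*sqrt(2) ≈ -19.314
-(p - 14)*v = -((-8 - 8*sqrt(2)) - 14)*(-1) = -(-22 - 8*sqrt(2))*(-1) = -(22 + 8*sqrt(2)) = -22 - 8*sqrt(2)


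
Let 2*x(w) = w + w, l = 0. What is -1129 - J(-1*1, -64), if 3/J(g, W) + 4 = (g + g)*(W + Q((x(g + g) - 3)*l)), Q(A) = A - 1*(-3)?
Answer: -133225/118 ≈ -1129.0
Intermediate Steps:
x(w) = w (x(w) = (w + w)/2 = (2*w)/2 = w)
Q(A) = 3 + A (Q(A) = A + 3 = 3 + A)
J(g, W) = 3/(-4 + 2*g*(3 + W)) (J(g, W) = 3/(-4 + (g + g)*(W + (3 + ((g + g) - 3)*0))) = 3/(-4 + (2*g)*(W + (3 + (2*g - 3)*0))) = 3/(-4 + (2*g)*(W + (3 + (-3 + 2*g)*0))) = 3/(-4 + (2*g)*(W + (3 + 0))) = 3/(-4 + (2*g)*(W + 3)) = 3/(-4 + (2*g)*(3 + W)) = 3/(-4 + 2*g*(3 + W)))
-1129 - J(-1*1, -64) = -1129 - 3/(2*(-2 + 3*(-1*1) - (-64))) = -1129 - 3/(2*(-2 + 3*(-1) - 64*(-1))) = -1129 - 3/(2*(-2 - 3 + 64)) = -1129 - 3/(2*59) = -1129 - 1*3/118 = -1129 - 3/118 = -133225/118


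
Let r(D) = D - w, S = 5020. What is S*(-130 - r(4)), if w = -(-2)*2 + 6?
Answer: -622480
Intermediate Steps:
w = 10 (w = -2*(-2) + 6 = 4 + 6 = 10)
r(D) = -10 + D (r(D) = D - 1*10 = D - 10 = -10 + D)
S*(-130 - r(4)) = 5020*(-130 - (-10 + 4)) = 5020*(-130 - 1*(-6)) = 5020*(-130 + 6) = 5020*(-124) = -622480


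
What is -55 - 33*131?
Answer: -4378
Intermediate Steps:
-55 - 33*131 = -55 - 4323 = -4378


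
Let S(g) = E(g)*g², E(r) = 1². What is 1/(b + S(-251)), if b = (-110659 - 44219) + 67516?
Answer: -1/24361 ≈ -4.1049e-5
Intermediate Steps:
E(r) = 1
S(g) = g² (S(g) = 1*g² = g²)
b = -87362 (b = -154878 + 67516 = -87362)
1/(b + S(-251)) = 1/(-87362 + (-251)²) = 1/(-87362 + 63001) = 1/(-24361) = -1/24361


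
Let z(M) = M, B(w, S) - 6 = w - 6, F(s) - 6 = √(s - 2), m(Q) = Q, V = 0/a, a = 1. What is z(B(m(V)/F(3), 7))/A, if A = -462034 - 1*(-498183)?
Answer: 0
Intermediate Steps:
V = 0 (V = 0/1 = 0*1 = 0)
F(s) = 6 + √(-2 + s) (F(s) = 6 + √(s - 2) = 6 + √(-2 + s))
B(w, S) = w (B(w, S) = 6 + (w - 6) = 6 + (-6 + w) = w)
A = 36149 (A = -462034 + 498183 = 36149)
z(B(m(V)/F(3), 7))/A = (0/(6 + √(-2 + 3)))/36149 = (0/(6 + √1))*(1/36149) = (0/(6 + 1))*(1/36149) = (0/7)*(1/36149) = (0*(⅐))*(1/36149) = 0*(1/36149) = 0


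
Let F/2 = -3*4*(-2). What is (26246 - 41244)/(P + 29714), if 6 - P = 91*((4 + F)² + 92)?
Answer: 7499/112358 ≈ 0.066742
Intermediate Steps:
F = 48 (F = 2*(-3*4*(-2)) = 2*(-12*(-2)) = 2*24 = 48)
P = -254430 (P = 6 - 91*((4 + 48)² + 92) = 6 - 91*(52² + 92) = 6 - 91*(2704 + 92) = 6 - 91*2796 = 6 - 1*254436 = 6 - 254436 = -254430)
(26246 - 41244)/(P + 29714) = (26246 - 41244)/(-254430 + 29714) = -14998/(-224716) = -14998*(-1/224716) = 7499/112358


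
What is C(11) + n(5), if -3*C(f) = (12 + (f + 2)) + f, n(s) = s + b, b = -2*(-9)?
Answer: 11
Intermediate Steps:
b = 18
n(s) = 18 + s (n(s) = s + 18 = 18 + s)
C(f) = -14/3 - 2*f/3 (C(f) = -((12 + (f + 2)) + f)/3 = -((12 + (2 + f)) + f)/3 = -((14 + f) + f)/3 = -(14 + 2*f)/3 = -14/3 - 2*f/3)
C(11) + n(5) = (-14/3 - 2/3*11) + (18 + 5) = (-14/3 - 22/3) + 23 = -12 + 23 = 11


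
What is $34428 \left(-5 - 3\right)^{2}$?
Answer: $2203392$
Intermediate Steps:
$34428 \left(-5 - 3\right)^{2} = 34428 \left(-8\right)^{2} = 34428 \cdot 64 = 2203392$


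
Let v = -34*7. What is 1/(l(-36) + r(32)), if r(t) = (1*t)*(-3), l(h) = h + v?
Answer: -1/370 ≈ -0.0027027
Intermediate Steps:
v = -238
l(h) = -238 + h (l(h) = h - 238 = -238 + h)
r(t) = -3*t (r(t) = t*(-3) = -3*t)
1/(l(-36) + r(32)) = 1/((-238 - 36) - 3*32) = 1/(-274 - 96) = 1/(-370) = -1/370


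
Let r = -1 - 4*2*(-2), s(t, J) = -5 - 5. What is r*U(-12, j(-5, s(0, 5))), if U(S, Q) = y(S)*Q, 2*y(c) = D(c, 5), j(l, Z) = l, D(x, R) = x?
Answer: 450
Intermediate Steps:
s(t, J) = -10
y(c) = c/2
r = 15 (r = -1 - 8*(-2) = -1 + 16 = 15)
U(S, Q) = Q*S/2 (U(S, Q) = (S/2)*Q = Q*S/2)
r*U(-12, j(-5, s(0, 5))) = 15*((½)*(-5)*(-12)) = 15*30 = 450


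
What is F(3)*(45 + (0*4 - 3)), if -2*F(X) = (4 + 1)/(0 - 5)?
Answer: 21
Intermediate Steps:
F(X) = ½ (F(X) = -(4 + 1)/(2*(0 - 5)) = -5/(2*(-5)) = -5*(-1)/(2*5) = -½*(-1) = ½)
F(3)*(45 + (0*4 - 3)) = (45 + (0*4 - 3))/2 = (45 + (0 - 3))/2 = (45 - 3)/2 = (½)*42 = 21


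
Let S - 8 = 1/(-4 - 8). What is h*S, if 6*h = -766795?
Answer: -72845525/72 ≈ -1.0117e+6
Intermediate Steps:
h = -766795/6 (h = (1/6)*(-766795) = -766795/6 ≈ -1.2780e+5)
S = 95/12 (S = 8 + 1/(-4 - 8) = 8 + 1/(-12) = 8 - 1/12 = 95/12 ≈ 7.9167)
h*S = -766795/6*95/12 = -72845525/72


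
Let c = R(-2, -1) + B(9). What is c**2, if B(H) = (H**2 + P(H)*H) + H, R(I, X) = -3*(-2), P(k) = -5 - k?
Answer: 900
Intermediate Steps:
R(I, X) = 6
B(H) = H + H**2 + H*(-5 - H) (B(H) = (H**2 + (-5 - H)*H) + H = (H**2 + H*(-5 - H)) + H = H + H**2 + H*(-5 - H))
c = -30 (c = 6 - 4*9 = 6 - 36 = -30)
c**2 = (-30)**2 = 900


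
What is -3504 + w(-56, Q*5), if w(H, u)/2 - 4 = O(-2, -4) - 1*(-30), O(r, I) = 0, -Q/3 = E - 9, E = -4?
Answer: -3436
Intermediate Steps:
Q = 39 (Q = -3*(-4 - 9) = -3*(-13) = 39)
w(H, u) = 68 (w(H, u) = 8 + 2*(0 - 1*(-30)) = 8 + 2*(0 + 30) = 8 + 2*30 = 8 + 60 = 68)
-3504 + w(-56, Q*5) = -3504 + 68 = -3436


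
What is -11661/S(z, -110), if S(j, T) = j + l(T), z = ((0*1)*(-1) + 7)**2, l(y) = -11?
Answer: -11661/38 ≈ -306.87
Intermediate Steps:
z = 49 (z = (0*(-1) + 7)**2 = (0 + 7)**2 = 7**2 = 49)
S(j, T) = -11 + j (S(j, T) = j - 11 = -11 + j)
-11661/S(z, -110) = -11661/(-11 + 49) = -11661/38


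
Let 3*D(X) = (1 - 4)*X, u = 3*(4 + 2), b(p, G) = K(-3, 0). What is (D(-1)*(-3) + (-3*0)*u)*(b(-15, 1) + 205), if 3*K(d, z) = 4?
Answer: -619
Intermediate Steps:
K(d, z) = 4/3 (K(d, z) = (⅓)*4 = 4/3)
b(p, G) = 4/3
u = 18 (u = 3*6 = 18)
D(X) = -X (D(X) = ((1 - 4)*X)/3 = (-3*X)/3 = -X)
(D(-1)*(-3) + (-3*0)*u)*(b(-15, 1) + 205) = (-1*(-1)*(-3) - 3*0*18)*(4/3 + 205) = (1*(-3) + 0*18)*(619/3) = (-3 + 0)*(619/3) = -3*619/3 = -619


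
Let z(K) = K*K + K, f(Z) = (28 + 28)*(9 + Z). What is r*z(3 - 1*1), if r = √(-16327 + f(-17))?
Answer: 30*I*√671 ≈ 777.11*I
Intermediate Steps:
f(Z) = 504 + 56*Z (f(Z) = 56*(9 + Z) = 504 + 56*Z)
z(K) = K + K² (z(K) = K² + K = K + K²)
r = 5*I*√671 (r = √(-16327 + (504 + 56*(-17))) = √(-16327 + (504 - 952)) = √(-16327 - 448) = √(-16775) = 5*I*√671 ≈ 129.52*I)
r*z(3 - 1*1) = (5*I*√671)*((3 - 1*1)*(1 + (3 - 1*1))) = (5*I*√671)*((3 - 1)*(1 + (3 - 1))) = (5*I*√671)*(2*(1 + 2)) = (5*I*√671)*(2*3) = (5*I*√671)*6 = 30*I*√671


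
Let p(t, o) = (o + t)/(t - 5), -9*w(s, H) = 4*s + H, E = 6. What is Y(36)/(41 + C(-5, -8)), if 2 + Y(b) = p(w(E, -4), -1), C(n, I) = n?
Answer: -101/2340 ≈ -0.043162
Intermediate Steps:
w(s, H) = -4*s/9 - H/9 (w(s, H) = -(4*s + H)/9 = -(H + 4*s)/9 = -4*s/9 - H/9)
p(t, o) = (o + t)/(-5 + t)
Y(b) = -101/65 (Y(b) = -2 + (-1 + (-4/9*6 - 1/9*(-4)))/(-5 + (-4/9*6 - 1/9*(-4))) = -2 + (-1 + (-8/3 + 4/9))/(-5 + (-8/3 + 4/9)) = -2 + (-1 - 20/9)/(-5 - 20/9) = -2 - 29/9/(-65/9) = -2 - 9/65*(-29/9) = -2 + 29/65 = -101/65)
Y(36)/(41 + C(-5, -8)) = -101/(65*(41 - 5)) = -101/65/36 = -101/65*1/36 = -101/2340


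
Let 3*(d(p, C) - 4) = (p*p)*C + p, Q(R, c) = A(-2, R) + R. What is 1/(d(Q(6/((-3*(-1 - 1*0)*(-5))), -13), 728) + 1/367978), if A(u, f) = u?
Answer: 9199450/12888061497 ≈ 0.00071380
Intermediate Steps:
Q(R, c) = -2 + R
d(p, C) = 4 + p/3 + C*p**2/3 (d(p, C) = 4 + ((p*p)*C + p)/3 = 4 + (p**2*C + p)/3 = 4 + (C*p**2 + p)/3 = 4 + (p + C*p**2)/3 = 4 + (p/3 + C*p**2/3) = 4 + p/3 + C*p**2/3)
1/(d(Q(6/((-3*(-1 - 1*0)*(-5))), -13), 728) + 1/367978) = 1/((4 + (-2 + 6/((-3*(-1 - 1*0)*(-5))))/3 + (1/3)*728*(-2 + 6/((-3*(-1 - 1*0)*(-5))))**2) + 1/367978) = 1/((4 + (-2 + 6/((-3*(-1 + 0)*(-5))))/3 + (1/3)*728*(-2 + 6/((-3*(-1 + 0)*(-5))))**2) + 1/367978) = 1/((4 + (-2 + 6/((-3*(-1)*(-5))))/3 + (1/3)*728*(-2 + 6/((-3*(-1)*(-5))))**2) + 1/367978) = 1/((4 + (-2 + 6/((3*(-5))))/3 + (1/3)*728*(-2 + 6/((3*(-5))))**2) + 1/367978) = 1/((4 + (-2 + 6/(-15))/3 + (1/3)*728*(-2 + 6/(-15))**2) + 1/367978) = 1/((4 + (-2 + 6*(-1/15))/3 + (1/3)*728*(-2 + 6*(-1/15))**2) + 1/367978) = 1/((4 + (-2 - 2/5)/3 + (1/3)*728*(-2 - 2/5)**2) + 1/367978) = 1/((4 + (1/3)*(-12/5) + (1/3)*728*(-12/5)**2) + 1/367978) = 1/((4 - 4/5 + (1/3)*728*(144/25)) + 1/367978) = 1/((4 - 4/5 + 34944/25) + 1/367978) = 1/(35024/25 + 1/367978) = 1/(12888061497/9199450) = 9199450/12888061497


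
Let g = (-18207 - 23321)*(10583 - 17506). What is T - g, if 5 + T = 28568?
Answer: -287469781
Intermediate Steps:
T = 28563 (T = -5 + 28568 = 28563)
g = 287498344 (g = -41528*(-6923) = 287498344)
T - g = 28563 - 1*287498344 = 28563 - 287498344 = -287469781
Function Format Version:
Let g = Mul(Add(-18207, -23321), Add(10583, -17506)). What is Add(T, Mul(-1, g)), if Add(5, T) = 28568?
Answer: -287469781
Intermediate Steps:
T = 28563 (T = Add(-5, 28568) = 28563)
g = 287498344 (g = Mul(-41528, -6923) = 287498344)
Add(T, Mul(-1, g)) = Add(28563, Mul(-1, 287498344)) = Add(28563, -287498344) = -287469781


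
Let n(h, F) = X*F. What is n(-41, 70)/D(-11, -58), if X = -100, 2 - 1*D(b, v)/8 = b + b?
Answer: -875/24 ≈ -36.458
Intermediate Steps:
D(b, v) = 16 - 16*b (D(b, v) = 16 - 8*(b + b) = 16 - 16*b)
n(h, F) = -100*F
n(-41, 70)/D(-11, -58) = (-100*70)/(16 - 16*(-11)) = -7000/(16 + 176) = -7000/192 = -7000*1/192 = -875/24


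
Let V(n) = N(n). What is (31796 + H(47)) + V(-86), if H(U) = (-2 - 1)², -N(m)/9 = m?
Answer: 32579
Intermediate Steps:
N(m) = -9*m
V(n) = -9*n
H(U) = 9 (H(U) = (-3)² = 9)
(31796 + H(47)) + V(-86) = (31796 + 9) - 9*(-86) = 31805 + 774 = 32579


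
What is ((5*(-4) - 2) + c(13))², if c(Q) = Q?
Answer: 81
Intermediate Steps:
((5*(-4) - 2) + c(13))² = ((5*(-4) - 2) + 13)² = ((-20 - 2) + 13)² = (-22 + 13)² = (-9)² = 81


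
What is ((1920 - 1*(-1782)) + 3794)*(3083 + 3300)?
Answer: 47846968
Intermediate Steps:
((1920 - 1*(-1782)) + 3794)*(3083 + 3300) = ((1920 + 1782) + 3794)*6383 = (3702 + 3794)*6383 = 7496*6383 = 47846968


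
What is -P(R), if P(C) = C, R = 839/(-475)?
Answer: 839/475 ≈ 1.7663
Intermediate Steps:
R = -839/475 (R = 839*(-1/475) = -839/475 ≈ -1.7663)
-P(R) = -1*(-839/475) = 839/475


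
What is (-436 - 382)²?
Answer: 669124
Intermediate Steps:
(-436 - 382)² = (-818)² = 669124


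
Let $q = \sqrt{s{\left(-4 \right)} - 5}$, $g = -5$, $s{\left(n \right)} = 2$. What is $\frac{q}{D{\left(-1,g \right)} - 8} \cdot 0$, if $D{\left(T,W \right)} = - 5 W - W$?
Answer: $0$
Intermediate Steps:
$D{\left(T,W \right)} = - 6 W$
$q = i \sqrt{3}$ ($q = \sqrt{2 - 5} = \sqrt{-3} = i \sqrt{3} \approx 1.732 i$)
$\frac{q}{D{\left(-1,g \right)} - 8} \cdot 0 = \frac{i \sqrt{3}}{\left(-6\right) \left(-5\right) - 8} \cdot 0 = \frac{i \sqrt{3}}{30 - 8} \cdot 0 = \frac{i \sqrt{3}}{22} \cdot 0 = 0$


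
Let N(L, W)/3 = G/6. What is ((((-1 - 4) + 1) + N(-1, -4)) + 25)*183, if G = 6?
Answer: 4392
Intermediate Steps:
N(L, W) = 3 (N(L, W) = 3*(6/6) = 3*(6*(1/6)) = 3*1 = 3)
((((-1 - 4) + 1) + N(-1, -4)) + 25)*183 = ((((-1 - 4) + 1) + 3) + 25)*183 = (((-5 + 1) + 3) + 25)*183 = ((-4 + 3) + 25)*183 = (-1 + 25)*183 = 24*183 = 4392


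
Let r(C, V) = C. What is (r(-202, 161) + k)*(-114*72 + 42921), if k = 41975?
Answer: 1450066149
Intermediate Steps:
(r(-202, 161) + k)*(-114*72 + 42921) = (-202 + 41975)*(-114*72 + 42921) = 41773*(-8208 + 42921) = 41773*34713 = 1450066149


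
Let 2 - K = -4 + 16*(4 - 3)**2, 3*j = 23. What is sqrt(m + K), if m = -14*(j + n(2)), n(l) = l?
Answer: 2*I*sqrt(327)/3 ≈ 12.055*I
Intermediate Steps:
j = 23/3 (j = (1/3)*23 = 23/3 ≈ 7.6667)
m = -406/3 (m = -14*(23/3 + 2) = -14*29/3 = -406/3 ≈ -135.33)
K = -10 (K = 2 - (-4 + 16*(4 - 3)**2) = 2 - (-4 + 16*1**2) = 2 - (-4 + 16*1) = 2 - (-4 + 16) = 2 - 1*12 = 2 - 12 = -10)
sqrt(m + K) = sqrt(-406/3 - 10) = sqrt(-436/3) = 2*I*sqrt(327)/3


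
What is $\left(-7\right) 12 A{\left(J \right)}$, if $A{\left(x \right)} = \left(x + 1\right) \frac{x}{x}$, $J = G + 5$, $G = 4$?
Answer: $-840$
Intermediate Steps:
$J = 9$ ($J = 4 + 5 = 9$)
$A{\left(x \right)} = 1 + x$ ($A{\left(x \right)} = \left(1 + x\right) 1 = 1 + x$)
$\left(-7\right) 12 A{\left(J \right)} = \left(-7\right) 12 \left(1 + 9\right) = \left(-84\right) 10 = -840$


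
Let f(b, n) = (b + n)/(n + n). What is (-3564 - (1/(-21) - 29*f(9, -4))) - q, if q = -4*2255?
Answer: 913571/168 ≈ 5437.9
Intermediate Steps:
f(b, n) = (b + n)/(2*n) (f(b, n) = (b + n)/((2*n)) = (b + n)*(1/(2*n)) = (b + n)/(2*n))
q = -9020
(-3564 - (1/(-21) - 29*f(9, -4))) - q = (-3564 - (1/(-21) - 29*(9 - 4)/(2*(-4)))) - 1*(-9020) = (-3564 - (-1/21 - 29*(-1)*5/(2*4))) + 9020 = (-3564 - (-1/21 - 29*(-5/8))) + 9020 = (-3564 - (-1/21 + 145/8)) + 9020 = (-3564 - 1*3037/168) + 9020 = (-3564 - 3037/168) + 9020 = -601789/168 + 9020 = 913571/168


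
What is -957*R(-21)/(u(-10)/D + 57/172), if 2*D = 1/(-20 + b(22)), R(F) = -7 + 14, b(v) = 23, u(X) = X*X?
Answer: -4988/447 ≈ -11.159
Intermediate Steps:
u(X) = X²
R(F) = 7
D = ⅙ (D = 1/(2*(-20 + 23)) = (½)/3 = (½)*(⅓) = ⅙ ≈ 0.16667)
-957*R(-21)/(u(-10)/D + 57/172) = -957*7/((-10)²/(⅙) + 57/172) = -957*7/(100*6 + 57*(1/172)) = -957*7/(600 + 57/172) = -957/((103257/172)*(⅐)) = -957/14751/172 = -957*172/14751 = -4988/447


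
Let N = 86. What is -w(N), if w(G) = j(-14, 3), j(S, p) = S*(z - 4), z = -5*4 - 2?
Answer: -364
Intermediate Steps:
z = -22 (z = -20 - 2 = -22)
j(S, p) = -26*S (j(S, p) = S*(-22 - 4) = S*(-26) = -26*S)
w(G) = 364 (w(G) = -26*(-14) = 364)
-w(N) = -1*364 = -364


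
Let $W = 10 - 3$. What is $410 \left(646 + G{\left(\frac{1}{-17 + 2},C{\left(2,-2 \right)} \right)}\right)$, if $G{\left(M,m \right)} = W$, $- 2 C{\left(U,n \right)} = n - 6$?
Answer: $267730$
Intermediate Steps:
$C{\left(U,n \right)} = 3 - \frac{n}{2}$ ($C{\left(U,n \right)} = - \frac{n - 6}{2} = - \frac{-6 + n}{2} = 3 - \frac{n}{2}$)
$W = 7$ ($W = 10 - 3 = 7$)
$G{\left(M,m \right)} = 7$
$410 \left(646 + G{\left(\frac{1}{-17 + 2},C{\left(2,-2 \right)} \right)}\right) = 410 \left(646 + 7\right) = 410 \cdot 653 = 267730$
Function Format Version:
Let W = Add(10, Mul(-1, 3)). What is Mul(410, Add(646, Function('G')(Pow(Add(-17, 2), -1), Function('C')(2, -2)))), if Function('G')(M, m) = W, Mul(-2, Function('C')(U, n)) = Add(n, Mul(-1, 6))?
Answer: 267730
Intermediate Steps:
Function('C')(U, n) = Add(3, Mul(Rational(-1, 2), n)) (Function('C')(U, n) = Mul(Rational(-1, 2), Add(n, Mul(-1, 6))) = Mul(Rational(-1, 2), Add(n, -6)) = Mul(Rational(-1, 2), Add(-6, n)) = Add(3, Mul(Rational(-1, 2), n)))
W = 7 (W = Add(10, -3) = 7)
Function('G')(M, m) = 7
Mul(410, Add(646, Function('G')(Pow(Add(-17, 2), -1), Function('C')(2, -2)))) = Mul(410, Add(646, 7)) = Mul(410, 653) = 267730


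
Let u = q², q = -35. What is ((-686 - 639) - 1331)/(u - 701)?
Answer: -664/131 ≈ -5.0687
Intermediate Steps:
u = 1225 (u = (-35)² = 1225)
((-686 - 639) - 1331)/(u - 701) = ((-686 - 639) - 1331)/(1225 - 701) = (-1325 - 1331)/524 = -2656*1/524 = -664/131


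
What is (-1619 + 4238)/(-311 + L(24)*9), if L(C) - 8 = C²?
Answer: 2619/4945 ≈ 0.52963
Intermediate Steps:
L(C) = 8 + C²
(-1619 + 4238)/(-311 + L(24)*9) = (-1619 + 4238)/(-311 + (8 + 24²)*9) = 2619/(-311 + (8 + 576)*9) = 2619/(-311 + 584*9) = 2619/(-311 + 5256) = 2619/4945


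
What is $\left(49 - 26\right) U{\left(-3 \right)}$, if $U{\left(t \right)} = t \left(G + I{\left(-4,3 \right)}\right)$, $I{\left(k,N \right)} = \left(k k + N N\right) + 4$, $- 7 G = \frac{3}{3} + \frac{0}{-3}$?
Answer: $- \frac{13938}{7} \approx -1991.1$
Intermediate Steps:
$G = - \frac{1}{7}$ ($G = - \frac{\frac{3}{3} + \frac{0}{-3}}{7} = - \frac{3 \cdot \frac{1}{3} + 0 \left(- \frac{1}{3}\right)}{7} = - \frac{1 + 0}{7} = \left(- \frac{1}{7}\right) 1 = - \frac{1}{7} \approx -0.14286$)
$I{\left(k,N \right)} = 4 + N^{2} + k^{2}$ ($I{\left(k,N \right)} = \left(k^{2} + N^{2}\right) + 4 = \left(N^{2} + k^{2}\right) + 4 = 4 + N^{2} + k^{2}$)
$U{\left(t \right)} = \frac{202 t}{7}$ ($U{\left(t \right)} = t \left(- \frac{1}{7} + \left(4 + 3^{2} + \left(-4\right)^{2}\right)\right) = t \left(- \frac{1}{7} + \left(4 + 9 + 16\right)\right) = t \left(- \frac{1}{7} + 29\right) = t \frac{202}{7} = \frac{202 t}{7}$)
$\left(49 - 26\right) U{\left(-3 \right)} = \left(49 - 26\right) \frac{202}{7} \left(-3\right) = 23 \left(- \frac{606}{7}\right) = - \frac{13938}{7}$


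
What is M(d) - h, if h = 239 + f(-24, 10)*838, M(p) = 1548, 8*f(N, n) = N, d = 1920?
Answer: 3823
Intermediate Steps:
f(N, n) = N/8
h = -2275 (h = 239 + ((⅛)*(-24))*838 = 239 - 3*838 = 239 - 2514 = -2275)
M(d) - h = 1548 - 1*(-2275) = 1548 + 2275 = 3823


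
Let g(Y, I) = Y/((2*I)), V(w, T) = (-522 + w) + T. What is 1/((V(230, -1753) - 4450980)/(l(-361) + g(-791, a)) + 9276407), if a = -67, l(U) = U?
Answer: 47583/441995979631 ≈ 1.0765e-7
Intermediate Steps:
V(w, T) = -522 + T + w
g(Y, I) = Y/(2*I) (g(Y, I) = Y*(1/(2*I)) = Y/(2*I))
1/((V(230, -1753) - 4450980)/(l(-361) + g(-791, a)) + 9276407) = 1/(((-522 - 1753 + 230) - 4450980)/(-361 + (½)*(-791)/(-67)) + 9276407) = 1/((-2045 - 4450980)/(-361 + (½)*(-791)*(-1/67)) + 9276407) = 1/(-4453025/(-361 + 791/134) + 9276407) = 1/(-4453025/(-47583/134) + 9276407) = 1/(-4453025*(-134/47583) + 9276407) = 1/(596705350/47583 + 9276407) = 1/(441995979631/47583) = 47583/441995979631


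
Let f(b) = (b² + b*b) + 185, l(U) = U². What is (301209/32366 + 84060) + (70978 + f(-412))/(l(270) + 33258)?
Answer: 72216961754242/858977457 ≈ 84073.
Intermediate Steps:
f(b) = 185 + 2*b² (f(b) = (b² + b²) + 185 = 2*b² + 185 = 185 + 2*b²)
(301209/32366 + 84060) + (70978 + f(-412))/(l(270) + 33258) = (301209/32366 + 84060) + (70978 + (185 + 2*(-412)²))/(270² + 33258) = (301209*(1/32366) + 84060) + (70978 + (185 + 2*169744))/(72900 + 33258) = (301209/32366 + 84060) + (70978 + (185 + 339488))/106158 = 2720987169/32366 + (70978 + 339673)*(1/106158) = 2720987169/32366 + 410651*(1/106158) = 2720987169/32366 + 410651/106158 = 72216961754242/858977457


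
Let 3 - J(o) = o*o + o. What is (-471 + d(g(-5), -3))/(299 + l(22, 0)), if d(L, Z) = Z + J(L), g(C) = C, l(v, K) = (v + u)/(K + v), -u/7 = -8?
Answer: -5401/3328 ≈ -1.6229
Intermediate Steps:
u = 56 (u = -7*(-8) = 56)
l(v, K) = (56 + v)/(K + v) (l(v, K) = (v + 56)/(K + v) = (56 + v)/(K + v))
J(o) = 3 - o - o**2 (J(o) = 3 - (o*o + o) = 3 - (o**2 + o) = 3 - (o + o**2) = 3 + (-o - o**2) = 3 - o - o**2)
d(L, Z) = 3 + Z - L - L**2 (d(L, Z) = Z + (3 - L - L**2) = 3 + Z - L - L**2)
(-471 + d(g(-5), -3))/(299 + l(22, 0)) = (-471 + (3 - 3 - 1*(-5) - 1*(-5)**2))/(299 + (56 + 22)/(0 + 22)) = (-471 + (3 - 3 + 5 - 1*25))/(299 + 78/22) = (-471 + (3 - 3 + 5 - 25))/(299 + (1/22)*78) = (-471 - 20)/(299 + 39/11) = -491/3328/11 = -491*11/3328 = -5401/3328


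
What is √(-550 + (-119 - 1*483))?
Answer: 24*I*√2 ≈ 33.941*I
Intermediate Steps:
√(-550 + (-119 - 1*483)) = √(-550 + (-119 - 483)) = √(-550 - 602) = √(-1152) = 24*I*√2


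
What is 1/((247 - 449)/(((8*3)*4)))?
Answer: -48/101 ≈ -0.47525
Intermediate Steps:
1/((247 - 449)/(((8*3)*4))) = 1/(-202/(24*4)) = 1/(-202/96) = 1/((1/96)*(-202)) = 1/(-101/48) = -48/101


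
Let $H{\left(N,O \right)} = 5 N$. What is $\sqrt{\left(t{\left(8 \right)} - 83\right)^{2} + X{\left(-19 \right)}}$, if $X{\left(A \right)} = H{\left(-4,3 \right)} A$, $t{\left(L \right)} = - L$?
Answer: $\sqrt{8661} \approx 93.064$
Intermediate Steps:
$X{\left(A \right)} = - 20 A$ ($X{\left(A \right)} = 5 \left(-4\right) A = - 20 A$)
$\sqrt{\left(t{\left(8 \right)} - 83\right)^{2} + X{\left(-19 \right)}} = \sqrt{\left(\left(-1\right) 8 - 83\right)^{2} - -380} = \sqrt{\left(-8 - 83\right)^{2} + 380} = \sqrt{\left(-91\right)^{2} + 380} = \sqrt{8281 + 380} = \sqrt{8661}$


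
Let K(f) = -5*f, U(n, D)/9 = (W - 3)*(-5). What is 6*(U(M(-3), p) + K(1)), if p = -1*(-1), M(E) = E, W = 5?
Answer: -570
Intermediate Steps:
p = 1
U(n, D) = -90 (U(n, D) = 9*((5 - 3)*(-5)) = 9*(2*(-5)) = 9*(-10) = -90)
6*(U(M(-3), p) + K(1)) = 6*(-90 - 5*1) = 6*(-90 - 5) = 6*(-95) = -570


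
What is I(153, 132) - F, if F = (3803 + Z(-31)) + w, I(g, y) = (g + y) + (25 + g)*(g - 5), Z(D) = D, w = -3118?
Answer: 25975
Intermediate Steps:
I(g, y) = g + y + (-5 + g)*(25 + g) (I(g, y) = (g + y) + (25 + g)*(-5 + g) = (g + y) + (-5 + g)*(25 + g) = g + y + (-5 + g)*(25 + g))
F = 654 (F = (3803 - 31) - 3118 = 3772 - 3118 = 654)
I(153, 132) - F = (-125 + 132 + 153² + 21*153) - 1*654 = (-125 + 132 + 23409 + 3213) - 654 = 26629 - 654 = 25975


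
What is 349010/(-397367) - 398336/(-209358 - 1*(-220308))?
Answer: -81053620406/2175584325 ≈ -37.256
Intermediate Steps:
349010/(-397367) - 398336/(-209358 - 1*(-220308)) = 349010*(-1/397367) - 398336/(-209358 + 220308) = -349010/397367 - 398336/10950 = -349010/397367 - 398336*1/10950 = -349010/397367 - 199168/5475 = -81053620406/2175584325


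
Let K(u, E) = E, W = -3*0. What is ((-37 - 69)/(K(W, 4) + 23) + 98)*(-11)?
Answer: -27940/27 ≈ -1034.8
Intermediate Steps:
W = 0
((-37 - 69)/(K(W, 4) + 23) + 98)*(-11) = ((-37 - 69)/(4 + 23) + 98)*(-11) = (-106/27 + 98)*(-11) = (2540/27)*(-11) = -27940/27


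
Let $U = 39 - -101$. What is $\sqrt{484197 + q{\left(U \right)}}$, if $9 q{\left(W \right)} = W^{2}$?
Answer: $\frac{\sqrt{4377373}}{3} \approx 697.41$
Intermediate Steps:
$U = 140$ ($U = 39 + 101 = 140$)
$q{\left(W \right)} = \frac{W^{2}}{9}$
$\sqrt{484197 + q{\left(U \right)}} = \sqrt{484197 + \frac{140^{2}}{9}} = \sqrt{484197 + \frac{1}{9} \cdot 19600} = \sqrt{484197 + \frac{19600}{9}} = \sqrt{\frac{4377373}{9}} = \frac{\sqrt{4377373}}{3}$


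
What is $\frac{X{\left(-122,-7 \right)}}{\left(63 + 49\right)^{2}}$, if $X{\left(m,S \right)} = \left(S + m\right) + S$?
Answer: $- \frac{17}{1568} \approx -0.010842$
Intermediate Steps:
$X{\left(m,S \right)} = m + 2 S$
$\frac{X{\left(-122,-7 \right)}}{\left(63 + 49\right)^{2}} = \frac{-122 + 2 \left(-7\right)}{\left(63 + 49\right)^{2}} = \frac{-122 - 14}{112^{2}} = - \frac{136}{12544} = \left(-136\right) \frac{1}{12544} = - \frac{17}{1568}$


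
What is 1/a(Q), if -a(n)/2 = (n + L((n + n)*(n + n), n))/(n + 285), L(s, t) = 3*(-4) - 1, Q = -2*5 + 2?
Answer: 277/42 ≈ 6.5952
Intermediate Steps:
Q = -8 (Q = -10 + 2 = -8)
L(s, t) = -13 (L(s, t) = -12 - 1 = -13)
a(n) = -2*(-13 + n)/(285 + n) (a(n) = -2*(n - 13)/(n + 285) = -2*(-13 + n)/(285 + n))
1/a(Q) = 1/(2*(13 - 1*(-8))/(285 - 8)) = 1/(2*(13 + 8)/277) = 1/(2*(1/277)*21) = 1/(42/277) = 277/42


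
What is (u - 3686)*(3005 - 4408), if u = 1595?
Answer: 2933673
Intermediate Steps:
(u - 3686)*(3005 - 4408) = (1595 - 3686)*(3005 - 4408) = -2091*(-1403) = 2933673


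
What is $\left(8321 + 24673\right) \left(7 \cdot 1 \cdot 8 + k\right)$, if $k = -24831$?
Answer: $-817426350$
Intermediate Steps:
$\left(8321 + 24673\right) \left(7 \cdot 1 \cdot 8 + k\right) = \left(8321 + 24673\right) \left(7 \cdot 1 \cdot 8 - 24831\right) = 32994 \left(7 \cdot 8 - 24831\right) = 32994 \left(56 - 24831\right) = 32994 \left(-24775\right) = -817426350$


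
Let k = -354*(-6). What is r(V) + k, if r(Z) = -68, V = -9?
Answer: 2056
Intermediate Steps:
k = 2124
r(V) + k = -68 + 2124 = 2056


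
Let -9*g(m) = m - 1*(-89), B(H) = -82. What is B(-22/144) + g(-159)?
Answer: -668/9 ≈ -74.222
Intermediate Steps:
g(m) = -89/9 - m/9 (g(m) = -(m - 1*(-89))/9 = -(m + 89)/9 = -(89 + m)/9 = -89/9 - m/9)
B(-22/144) + g(-159) = -82 + (-89/9 - 1/9*(-159)) = -82 + (-89/9 + 53/3) = -82 + 70/9 = -668/9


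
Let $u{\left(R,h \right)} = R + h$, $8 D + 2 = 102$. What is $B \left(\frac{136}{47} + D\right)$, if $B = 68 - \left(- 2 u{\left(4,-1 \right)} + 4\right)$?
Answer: $\frac{50645}{47} \approx 1077.6$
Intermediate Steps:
$D = \frac{25}{2}$ ($D = - \frac{1}{4} + \frac{1}{8} \cdot 102 = - \frac{1}{4} + \frac{51}{4} = \frac{25}{2} \approx 12.5$)
$B = 70$ ($B = 68 - \left(- 2 \left(4 - 1\right) + 4\right) = 68 - \left(\left(-2\right) 3 + 4\right) = 68 - \left(-6 + 4\right) = 68 - -2 = 68 + 2 = 70$)
$B \left(\frac{136}{47} + D\right) = 70 \left(\frac{136}{47} + \frac{25}{2}\right) = 70 \cdot \frac{1447}{94} = \frac{50645}{47}$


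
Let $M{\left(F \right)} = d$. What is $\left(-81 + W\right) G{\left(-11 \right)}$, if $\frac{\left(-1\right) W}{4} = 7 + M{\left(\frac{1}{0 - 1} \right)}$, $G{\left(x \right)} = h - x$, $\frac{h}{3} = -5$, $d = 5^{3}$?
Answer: $2436$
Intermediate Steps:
$d = 125$
$h = -15$ ($h = 3 \left(-5\right) = -15$)
$G{\left(x \right)} = -15 - x$
$M{\left(F \right)} = 125$
$W = -528$ ($W = - 4 \left(7 + 125\right) = \left(-4\right) 132 = -528$)
$\left(-81 + W\right) G{\left(-11 \right)} = \left(-81 - 528\right) \left(-15 - -11\right) = - 609 \left(-15 + 11\right) = \left(-609\right) \left(-4\right) = 2436$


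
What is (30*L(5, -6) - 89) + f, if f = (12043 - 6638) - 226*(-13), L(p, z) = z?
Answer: 8074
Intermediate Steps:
f = 8343 (f = 5405 + 2938 = 8343)
(30*L(5, -6) - 89) + f = (30*(-6) - 89) + 8343 = (-180 - 89) + 8343 = -269 + 8343 = 8074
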